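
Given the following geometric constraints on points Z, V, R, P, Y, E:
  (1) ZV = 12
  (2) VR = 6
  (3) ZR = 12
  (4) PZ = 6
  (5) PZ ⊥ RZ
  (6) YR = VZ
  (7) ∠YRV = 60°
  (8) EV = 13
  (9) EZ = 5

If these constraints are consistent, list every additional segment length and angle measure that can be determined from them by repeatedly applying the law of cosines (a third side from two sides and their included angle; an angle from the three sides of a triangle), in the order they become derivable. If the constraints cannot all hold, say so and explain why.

The constraints are consistent. Derivable facts, in order:
After 1 step:
- RP = 6·√5
- VY = 6·√3
- ∠EVZ = 22.62°
- ∠EZV = 90°
- ∠RVZ = 75.52°
- ∠RZV = 28.96°
- ∠VEZ = 67.38°
- ∠VRZ = 75.52°
After 2 steps:
- ∠PRZ = 26.57°
- ∠RPZ = 63.43°
- ∠RVY = 90°
- ∠RYV = 30°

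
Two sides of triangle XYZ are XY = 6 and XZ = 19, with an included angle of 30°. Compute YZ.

Law of cosines: YZ^2 = 6^2 + 19^2 - 2(6)(19)cos(30°) = 397 - 114*sqrt(3), so YZ = sqrt(397 - 114*sqrt(3)).

sqrt(397 - 114*sqrt(3))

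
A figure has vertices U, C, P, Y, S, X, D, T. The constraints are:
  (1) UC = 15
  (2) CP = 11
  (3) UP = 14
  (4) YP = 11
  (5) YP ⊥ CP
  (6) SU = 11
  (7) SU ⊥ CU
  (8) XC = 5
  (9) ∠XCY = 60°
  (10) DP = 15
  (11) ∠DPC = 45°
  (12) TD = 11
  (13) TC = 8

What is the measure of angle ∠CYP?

Step 1: By the law of cosines on triangle YPC: YC² = 11² + 11² − 2·11·11·cos(90°) = 242, so YC = 11·√2.
Step 2: By the inverse law of cosines on triangle CYP: cos(∠CYP) = ((11·√2)² + 11² − 11²) / (2·11·√2·11) = 242/342.24 = 0.7071, so ∠CYP = 45°.

Therefore, the measure of angle ∠CYP = 45°.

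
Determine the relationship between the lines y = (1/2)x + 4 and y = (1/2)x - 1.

Slope of line 1: m1 = 1/2
Slope of line 2: m2 = 1/2
Since m1 = m2 = 1/2, the lines are parallel.

Parallel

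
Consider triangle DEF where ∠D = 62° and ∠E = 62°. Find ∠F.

The interior angles sum to 180°: angle F = 180 - 62 - 62 = 56°.
The triangle is acute (angles 62°, 62°, 56°).

56 degrees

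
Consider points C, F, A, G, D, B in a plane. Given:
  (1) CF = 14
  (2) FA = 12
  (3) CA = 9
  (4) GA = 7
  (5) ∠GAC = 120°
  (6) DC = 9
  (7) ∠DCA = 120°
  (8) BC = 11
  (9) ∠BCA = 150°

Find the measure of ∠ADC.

Step 1: By the law of cosines on triangle DCA: DA² = 9² + 9² − 2·9·9·cos(120°) = 243, so DA = 9·√3.
Step 2: By the inverse law of cosines on triangle ADC: cos(∠ADC) = ((9·√3)² + 9² − 9²) / (2·9·√3·9) = 243/280.59 = 0.866, so ∠ADC = 30°.

Therefore, the measure of angle ∠ADC = 30°.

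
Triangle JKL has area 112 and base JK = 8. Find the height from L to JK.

height = 2 * 112 / 8 = 28

28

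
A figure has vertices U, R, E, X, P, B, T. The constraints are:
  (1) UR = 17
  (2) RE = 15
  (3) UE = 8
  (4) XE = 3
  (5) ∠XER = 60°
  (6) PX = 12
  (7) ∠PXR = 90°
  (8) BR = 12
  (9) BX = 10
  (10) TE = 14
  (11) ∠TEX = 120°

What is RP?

Step 1: By the law of cosines on triangle XER: XR² = 3² + 15² − 2·3·15·cos(60°) = 189, so XR = 3·√21.
Step 2: By the law of cosines on triangle RXP: RP² = (3·√21)² + 12² − 2·3·√21·12·cos(90°) = 333, so RP = 3·√37.

Therefore, the length of RP = 3·√37.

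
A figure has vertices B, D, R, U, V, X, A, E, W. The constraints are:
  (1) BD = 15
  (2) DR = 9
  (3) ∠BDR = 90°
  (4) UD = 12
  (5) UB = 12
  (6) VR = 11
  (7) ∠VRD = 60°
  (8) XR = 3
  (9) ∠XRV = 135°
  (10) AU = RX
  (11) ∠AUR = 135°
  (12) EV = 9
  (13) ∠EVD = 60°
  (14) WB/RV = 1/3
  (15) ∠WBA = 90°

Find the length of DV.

Step 1: By the law of cosines on triangle DRV: DV² = 9² + 11² − 2·9·11·cos(60°) = 103, so DV = √103.

Therefore, the length of DV = √103.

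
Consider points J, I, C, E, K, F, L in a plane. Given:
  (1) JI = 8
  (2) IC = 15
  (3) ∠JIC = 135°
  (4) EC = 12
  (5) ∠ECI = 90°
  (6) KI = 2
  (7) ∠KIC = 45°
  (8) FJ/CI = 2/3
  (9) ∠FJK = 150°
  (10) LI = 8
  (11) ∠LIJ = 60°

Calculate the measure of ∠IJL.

Step 1: By the law of cosines on triangle JIL: JL² = 8² + 8² − 2·8·8·cos(60°) = 64, so JL = 8.
Step 2: By the inverse law of cosines on triangle IJL: cos(∠IJL) = (8² + 8² − 8²) / (2·8·8) = 64/128 = 0.5, so ∠IJL = 60°.

Therefore, the measure of angle ∠IJL = 60°.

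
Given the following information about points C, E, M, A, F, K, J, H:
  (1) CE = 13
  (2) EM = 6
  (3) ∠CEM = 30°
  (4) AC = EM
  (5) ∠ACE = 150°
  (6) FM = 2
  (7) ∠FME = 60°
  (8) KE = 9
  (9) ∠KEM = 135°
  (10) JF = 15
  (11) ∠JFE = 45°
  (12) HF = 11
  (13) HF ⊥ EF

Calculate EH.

Step 1: By the law of cosines on triangle EMF: EF² = 6² + 2² − 2·6·2·cos(60°) = 28, so EF = 2·√7.
Step 2: By the law of cosines on triangle EFH: EH² = (2·√7)² + 11² − 2·2·√7·11·cos(90°) = 149, so EH = √149.

Therefore, the length of EH = √149.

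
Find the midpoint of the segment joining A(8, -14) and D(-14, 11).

M = ((x₁ + x₂)/2, (y₁ + y₂)/2)
= ((8 + -14)/2, (-14 + 11)/2)
= (-6/2, -3/2) = (-3, -3/2)

(-3, -3/2)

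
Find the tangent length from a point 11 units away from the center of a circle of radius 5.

The tangent, radius, and line from the external point to the center form a right triangle.
The right angle is where the tangent meets the radius.
By the Pythagorean theorem: tangent² + 5² = 11²
tangent² = 121 - 25 = 96
tangent = 4*sqrt(6)

4*sqrt(6)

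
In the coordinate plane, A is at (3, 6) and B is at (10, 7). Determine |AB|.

d = sqrt((10 - 3)^2 + (7 - 6)^2)
d = sqrt(7^2 + 1^2)
d = sqrt(49 + 1)
d = sqrt(50) = 5*sqrt(2)

5*sqrt(2)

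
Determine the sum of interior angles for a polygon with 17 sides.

The sum of interior angles of an n-sided polygon is (n - 2) * 180.
For n = 17: (17 - 2) * 180 = 15 * 180 = 2700 degrees.

2700 degrees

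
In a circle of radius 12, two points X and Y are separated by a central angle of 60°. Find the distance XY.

Drop a perpendicular from the center to the chord, bisecting both the chord and the central angle.
Each half-chord = r sin(θ/2) = 12 sin(30°).
The full chord = 2 × 12 × sin(30°) = 12.

12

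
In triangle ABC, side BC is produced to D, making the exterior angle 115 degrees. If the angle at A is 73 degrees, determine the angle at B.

The exterior angle theorem states that an exterior angle equals the sum of the two non-adjacent interior angles.
So 115 = 73 + angle B, which gives angle B = 115 - 73 = 42 degrees.

42 degrees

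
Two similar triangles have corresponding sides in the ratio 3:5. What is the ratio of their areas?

The ratio of areas of similar triangles equals the square of the side ratio.
Side ratio = 3:5
Area ratio = (3/5)^2 = 9/25 = 9:25

9:25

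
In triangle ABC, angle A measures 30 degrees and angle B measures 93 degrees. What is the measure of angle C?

angle C = 180 - 30 - 93 = 57 degrees.

57 degrees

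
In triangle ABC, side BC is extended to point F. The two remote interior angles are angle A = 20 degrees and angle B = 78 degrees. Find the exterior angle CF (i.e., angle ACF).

By the exterior angle theorem, an exterior angle of a triangle equals the sum of the two remote interior angles.
Exterior angle = angle A + angle B
Exterior angle = 20 + 78 = 98 degrees

98 degrees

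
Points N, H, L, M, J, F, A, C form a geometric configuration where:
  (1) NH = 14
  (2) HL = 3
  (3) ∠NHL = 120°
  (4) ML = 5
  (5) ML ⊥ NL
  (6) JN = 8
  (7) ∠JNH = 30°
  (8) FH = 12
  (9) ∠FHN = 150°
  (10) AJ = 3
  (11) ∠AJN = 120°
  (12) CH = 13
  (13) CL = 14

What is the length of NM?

Step 1: By the law of cosines on triangle LHN: LN² = 3² + 14² − 2·3·14·cos(120°) = 247, so LN ≈ 15.72.
Step 2: By the law of cosines on triangle NLM: NM² = 15.72² + 5² − 2·15.72·5·cos(90°) = 272, so NM = 4·√17.

Therefore, the length of NM = 4·√17.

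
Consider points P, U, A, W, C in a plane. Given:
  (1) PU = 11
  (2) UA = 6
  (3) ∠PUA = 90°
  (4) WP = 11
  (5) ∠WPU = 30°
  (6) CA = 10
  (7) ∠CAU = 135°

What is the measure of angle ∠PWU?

Step 1: By the law of cosines on triangle WPU: WU² = 11² + 11² − 2·11·11·cos(30°) = 32.42, so WU ≈ 5.69.
Step 2: By the inverse law of cosines on triangle PWU: cos(∠PWU) = (11² + 5.69² − 11²) / (2·11·5.69) = 32.42/125.27 = 0.2588, so ∠PWU = 75°.

Therefore, the measure of angle ∠PWU = 75°.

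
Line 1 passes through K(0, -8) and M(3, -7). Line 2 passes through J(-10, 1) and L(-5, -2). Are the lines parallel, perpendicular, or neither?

Slope of line 1: m1 = (-7 - -8)/(3 - 0) = 1/3 = 1/3
Slope of line 2: m2 = (-2 - 1)/(-5 - -10) = -3/5 = -3/5
m1 != m2 (1/3 != -3/5), so not parallel.
m1 * m2 = (1/3) * (-3/5) = -1/5 != -1, so not perpendicular.
The lines are neither parallel nor perpendicular.

Neither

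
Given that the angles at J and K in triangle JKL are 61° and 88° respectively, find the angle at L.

angle L = 180 - 61 - 88 = 31 degrees.

31 degrees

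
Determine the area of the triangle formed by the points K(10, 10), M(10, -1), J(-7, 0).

The Shoelace formula computes the area from vertex coordinates by summing cross products.
For vertices (10,10), (10,-1), (-7,0):
Signed sum = 10*-1 - 10*10 + 10*0 - -7*-1 + -7*10 - 10*0
= -110 + -7 + -70 = -187
Area = (1/2)|-187| = 187/2.

187/2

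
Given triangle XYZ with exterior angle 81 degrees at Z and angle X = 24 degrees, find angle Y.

The exterior angle theorem states that an exterior angle equals the sum of the two non-adjacent interior angles.
So 81 = 24 + angle Y, which gives angle Y = 81 - 24 = 57 degrees.

57 degrees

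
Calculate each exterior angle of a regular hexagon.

Each exterior angle of a regular n-gon is 360 / n.
For n = 6: 360 / 6 = 60 degrees.

60 degrees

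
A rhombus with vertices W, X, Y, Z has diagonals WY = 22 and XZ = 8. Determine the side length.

The diagonals of a rhombus bisect each other at right angles.
Half-diagonals: 22/2 = 11 and 8/2 = 4
side = sqrt(11^2 + 4^2)
side = sqrt(121 + 16)
side = sqrt(137)

sqrt(137)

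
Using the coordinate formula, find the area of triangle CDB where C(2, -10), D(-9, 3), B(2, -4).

Using the Shoelace formula for a triangle:
Area = (1/2)|x0(y1 - y2) + x1(y2 - y0) + x2(y0 - y1)|
Area = (1/2)|2(3 - -4) + -9(-4 - -10) + 2(-10 - 3)|
Area = (1/2)|14 + -54 + -26|
Area = (1/2)|-66|
Area = (1/2)(66)
Area = 33

33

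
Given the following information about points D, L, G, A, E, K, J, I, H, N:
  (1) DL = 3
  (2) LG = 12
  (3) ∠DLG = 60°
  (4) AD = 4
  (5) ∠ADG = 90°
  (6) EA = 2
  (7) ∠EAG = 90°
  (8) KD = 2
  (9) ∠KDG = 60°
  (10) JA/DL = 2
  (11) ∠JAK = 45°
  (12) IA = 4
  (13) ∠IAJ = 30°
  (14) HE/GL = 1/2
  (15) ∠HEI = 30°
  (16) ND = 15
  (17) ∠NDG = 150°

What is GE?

Step 1: By the law of cosines on triangle GLD: GD² = 12² + 3² − 2·12·3·cos(60°) = 117, so GD = 3·√13.
Step 2: By the law of cosines on triangle GDA: GA² = (3·√13)² + 4² − 2·3·√13·4·cos(90°) = 133, so GA = √133.
Step 3: By the law of cosines on triangle GAE: GE² = √133² + 2² − 2·√133·2·cos(90°) = 137, so GE = √137.

Therefore, the length of GE = √137.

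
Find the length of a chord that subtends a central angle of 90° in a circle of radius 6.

Chord length = 2r sin(θ/2)
= 2 × 6 × sin(90°/2)
= 2 × 6 × sin(45°)
= 6*sqrt(2)

6*sqrt(2)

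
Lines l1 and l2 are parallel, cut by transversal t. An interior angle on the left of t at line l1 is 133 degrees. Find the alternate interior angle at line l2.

Alternate interior angles are equal: 133 degrees.

133 degrees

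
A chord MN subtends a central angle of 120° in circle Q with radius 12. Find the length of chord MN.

Chord = 2(12) sin(60°) = 12*sqrt(3)

12*sqrt(3)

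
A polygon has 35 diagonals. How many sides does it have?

Using d = n(n - 3)/2, we solve 35 = n(n - 3)/2.
So n(n - 3) = 70.
Testing n = 10: 10 * 7 = 70 = 70. Correct.
The polygon has 10 sides.

10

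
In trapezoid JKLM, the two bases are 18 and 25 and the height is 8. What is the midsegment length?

midsegment = (18 + 25) / 2 = 43 / 2 = 43/2

43/2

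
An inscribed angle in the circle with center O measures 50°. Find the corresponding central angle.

By the inscribed angle theorem, the central angle is twice the inscribed angle.
Central angle = 2 × 50° = 100°

100°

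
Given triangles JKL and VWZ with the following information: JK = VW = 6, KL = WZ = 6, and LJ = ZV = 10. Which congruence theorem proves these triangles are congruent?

The given information matches SSS: All three pairs of corresponding sides are equal (Side-Side-Side).

SSS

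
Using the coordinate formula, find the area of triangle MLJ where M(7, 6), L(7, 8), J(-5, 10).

Shoelace: Area = (1/2)|7(8-10) + 7(10-6) + -5(6-8)| = (1/2)(24) = 12

12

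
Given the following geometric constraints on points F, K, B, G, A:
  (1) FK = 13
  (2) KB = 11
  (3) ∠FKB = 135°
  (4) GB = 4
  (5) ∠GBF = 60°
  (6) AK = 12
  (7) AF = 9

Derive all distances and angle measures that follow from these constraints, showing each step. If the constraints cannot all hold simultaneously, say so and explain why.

The constraints are consistent.

Step 1: From FK = 13, KB = 11, and ∠FKB = 135°, by the law of cosines:
  FB² = FK² + KB² - 2·FK·KB·cos(135°) = 169 + 121 + 202.2 = 492.2
  FB ≈ 22.19

Step 2: From FA = 9, FK = 13, AK = 12, by the inverse law of cosines:
  cos(∠AFK) = (FA² + FK² - AK²) / (2·FA·FK)
  ∠AFK = 63.06°

Step 3: From KA = 12, KF = 13, AF = 9, by the inverse law of cosines:
  cos(∠AKF) = (KA² + KF² - AF²) / (2·KA·KF)
  ∠AKF = 41.96°

Step 4: From AF = 9, AK = 12, FK = 13, by the inverse law of cosines:
  cos(∠FAK) = (AF² + AK² - FK²) / (2·AF·AK)
  ∠FAK = 74.97°

Step 5: From FB = 22.19, BG = 4, and ∠FBG = 60°, by the law of cosines:
  FG² = FB² + BG² - 2·FB·BG·cos(60°) = 492.2 + 16 - 88.75 = 419.5
  FG ≈ 20.48

Step 6: From FB = 22.19, FK = 13, BK = 11, by the inverse law of cosines:
  cos(∠BFK) = (FB² + FK² - BK²) / (2·FB·FK)
  ∠BFK = 20.52°

Step 7: From BF = 22.19, BK = 11, FK = 13, by the inverse law of cosines:
  cos(∠FBK) = (BF² + BK² - FK²) / (2·BF·BK)
  ∠FBK = 24.48°

Step 8: From FB = 22.19, FG = 20.48, BG = 4, by the inverse law of cosines:
  cos(∠BFG) = (FB² + FG² - BG²) / (2·FB·FG)
  ∠BFG = 9.74°

Step 9: From GB = 4, GF = 20.48, BF = 22.19, by the inverse law of cosines:
  cos(∠BGF) = (GB² + GF² - BF²) / (2·GB·GF)
  ∠BGF = 110.26°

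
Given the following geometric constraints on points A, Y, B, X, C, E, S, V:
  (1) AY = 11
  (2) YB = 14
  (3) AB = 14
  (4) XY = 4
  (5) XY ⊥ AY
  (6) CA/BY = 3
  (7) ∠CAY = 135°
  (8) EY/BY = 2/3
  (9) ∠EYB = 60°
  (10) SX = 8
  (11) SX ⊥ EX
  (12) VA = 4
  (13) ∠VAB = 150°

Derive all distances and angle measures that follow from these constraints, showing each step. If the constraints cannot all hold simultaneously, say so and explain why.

The constraints are consistent.

From the given relations:
  CA = 3·BY = 3·14 = 42
  EY = 2/3·BY = 2/3·14 ≈ 9.33

Step 1: From AY = 11, YX = 4, and ∠AYX = 90°, by the law of cosines:
  AX² = AY² + YX² - 2·AY·YX·cos(90°) = 121 + 16 - 0 = 137
  AX = √137

Step 2: From YA = 11, AC = 42, and ∠YAC = 135°, by the law of cosines:
  YC² = YA² + AC² - 2·YA·AC·cos(135°) = 121 + 1764 + 653.4 = 2538
  YC ≈ 50.38

Step 3: From BY = 14, YE = 9.33, and ∠BYE = 60°, by the law of cosines:
  BE² = BY² + YE² - 2·BY·YE·cos(60°) = 196 + 87.11 - 130.7 = 152.4
  BE ≈ 12.35

Step 4: From BA = 14, AV = 4, and ∠BAV = 150°, by the law of cosines:
  BV² = BA² + AV² - 2·BA·AV·cos(150°) = 196 + 16 + 96.99 = 309
  BV ≈ 17.58

Step 5: From AB = 14, AY = 11, BY = 14, by the inverse law of cosines:
  cos(∠BAY) = (AB² + AY² - BY²) / (2·AB·AY)
  ∠BAY = 66.87°

Step 6: From YA = 11, YB = 14, AB = 14, by the inverse law of cosines:
  cos(∠AYB) = (YA² + YB² - AB²) / (2·YA·YB)
  ∠AYB = 66.87°

Step 7: From BA = 14, BY = 14, AY = 11, by the inverse law of cosines:
  cos(∠ABY) = (BA² + BY² - AY²) / (2·BA·BY)
  ∠ABY = 46.26°

Step 8: From AX = √137, AY = 11, XY = 4, by the inverse law of cosines:
  cos(∠XAY) = (AX² + AY² - XY²) / (2·AX·AY)
  ∠XAY = 19.98°

Step 9: From YA = 11, YC = 50.38, AC = 42, by the inverse law of cosines:
  cos(∠AYC) = (YA² + YC² - AC²) / (2·YA·YC)
  ∠AYC = 36.12°

Step 10: From BA = 14, BV = 17.58, AV = 4, by the inverse law of cosines:
  cos(∠ABV) = (BA² + BV² - AV²) / (2·BA·BV)
  ∠ABV = 6.53°

Step 11: From BE = 12.35, BY = 14, EY = 9.33, by the inverse law of cosines:
  cos(∠EBY) = (BE² + BY² - EY²) / (2·BE·BY)
  ∠EBY = 40.89°

Step 12: From XA = √137, XY = 4, AY = 11, by the inverse law of cosines:
  cos(∠AXY) = (XA² + XY² - AY²) / (2·XA·XY)
  ∠AXY = 70.02°

Step 13: From CA = 42, CY = 50.38, AY = 11, by the inverse law of cosines:
  cos(∠ACY) = (CA² + CY² - AY²) / (2·CA·CY)
  ∠ACY = 8.88°

Step 14: From EB = 12.35, EY = 9.33, BY = 14, by the inverse law of cosines:
  cos(∠BEY) = (EB² + EY² - BY²) / (2·EB·EY)
  ∠BEY = 79.11°

Step 15: From VA = 4, VB = 17.58, AB = 14, by the inverse law of cosines:
  cos(∠AVB) = (VA² + VB² - AB²) / (2·VA·VB)
  ∠AVB = 23.47°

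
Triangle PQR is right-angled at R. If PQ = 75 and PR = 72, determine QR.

By the Pythagorean theorem: QR^2 = PQ^2 - PR^2
QR^2 = 75^2 - 72^2 = 5625 - 5184 = 441
QR = sqrt(441) = 21

21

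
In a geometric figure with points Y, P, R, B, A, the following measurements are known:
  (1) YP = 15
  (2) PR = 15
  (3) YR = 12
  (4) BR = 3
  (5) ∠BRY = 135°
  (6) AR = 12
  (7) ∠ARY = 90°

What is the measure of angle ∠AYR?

Step 1: By the law of cosines on triangle YRA: YA² = 12² + 12² − 2·12·12·cos(90°) = 288, so YA = 12·√2.
Step 2: By the inverse law of cosines on triangle AYR: cos(∠AYR) = ((12·√2)² + 12² − 12²) / (2·12·√2·12) = 288/407.29 = 0.7071, so ∠AYR = 45°.

Therefore, the measure of angle ∠AYR = 45°.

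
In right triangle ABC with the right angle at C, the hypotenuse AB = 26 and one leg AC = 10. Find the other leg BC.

BC = sqrt(26^2 - 10^2) = sqrt(576) = 24

24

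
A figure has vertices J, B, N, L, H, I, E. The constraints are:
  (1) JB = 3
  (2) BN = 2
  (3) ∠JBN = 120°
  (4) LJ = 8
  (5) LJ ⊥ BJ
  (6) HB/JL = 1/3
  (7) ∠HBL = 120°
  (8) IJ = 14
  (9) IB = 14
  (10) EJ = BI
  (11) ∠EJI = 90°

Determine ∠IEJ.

From the given relations: EJ = BI = 14.
Step 1: By the law of cosines on triangle EJI: EI² = 14² + 14² − 2·14·14·cos(90°) = 392, so EI = 14·√2.
Step 2: By the inverse law of cosines on triangle IEJ: cos(∠IEJ) = ((14·√2)² + 14² − 14²) / (2·14·√2·14) = 392/554.37 = 0.7071, so ∠IEJ = 45°.

Therefore, the measure of angle ∠IEJ = 45°.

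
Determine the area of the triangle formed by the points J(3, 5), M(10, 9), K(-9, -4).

Shoelace: Area = (1/2)|3(9--4) + 10(-4-5) + -9(5-9)| = (1/2)(15) = 15/2

15/2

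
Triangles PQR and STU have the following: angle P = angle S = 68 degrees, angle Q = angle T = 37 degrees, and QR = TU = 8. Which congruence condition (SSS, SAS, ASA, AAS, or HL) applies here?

The given information matches AAS: Two pairs of corresponding angles and a non-included side are equal (Angle-Angle-Side).

AAS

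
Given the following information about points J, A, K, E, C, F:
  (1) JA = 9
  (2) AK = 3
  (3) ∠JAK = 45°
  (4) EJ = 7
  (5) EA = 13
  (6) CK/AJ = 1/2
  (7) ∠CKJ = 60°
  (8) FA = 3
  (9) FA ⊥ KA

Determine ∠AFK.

Step 1: By the law of cosines on triangle FAK: FK² = 3² + 3² − 2·3·3·cos(90°) = 18, so FK = 3·√2.
Step 2: By the inverse law of cosines on triangle AFK: cos(∠AFK) = (3² + (3·√2)² − 3²) / (2·3·3·√2) = 18/25.46 = 0.7071, so ∠AFK = 45°.

Therefore, the measure of angle ∠AFK = 45°.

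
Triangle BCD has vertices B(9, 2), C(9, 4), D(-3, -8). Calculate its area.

Using the Shoelace formula for a triangle:
Area = (1/2)|x0(y1 - y2) + x1(y2 - y0) + x2(y0 - y1)|
Area = (1/2)|9(4 - -8) + 9(-8 - 2) + -3(2 - 4)|
Area = (1/2)|108 + -90 + 6|
Area = (1/2)|24|
Area = (1/2)(24)
Area = 12

12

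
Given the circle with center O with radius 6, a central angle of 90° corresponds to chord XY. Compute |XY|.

Drop a perpendicular from the center to the chord, bisecting both the chord and the central angle.
Each half-chord = r sin(θ/2) = 6 sin(45°).
The full chord = 2 × 6 × sin(45°) = 6*sqrt(2).

6*sqrt(2)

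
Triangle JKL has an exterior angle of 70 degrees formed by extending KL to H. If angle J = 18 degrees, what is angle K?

The exterior angle theorem states that an exterior angle equals the sum of the two non-adjacent interior angles.
So 70 = 18 + angle K, which gives angle K = 70 - 18 = 52 degrees.

52 degrees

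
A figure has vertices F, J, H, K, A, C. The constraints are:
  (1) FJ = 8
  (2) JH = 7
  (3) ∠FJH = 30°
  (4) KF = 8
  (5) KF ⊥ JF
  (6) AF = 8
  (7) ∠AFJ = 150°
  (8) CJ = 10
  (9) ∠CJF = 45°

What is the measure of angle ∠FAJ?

Step 1: By the law of cosines on triangle AFJ: AJ² = 8² + 8² − 2·8·8·cos(150°) = 238.85, so AJ ≈ 15.45.
Step 2: By the inverse law of cosines on triangle FAJ: cos(∠FAJ) = (8² + 15.45² − 8²) / (2·8·15.45) = 238.85/247.28 = 0.9659, so ∠FAJ = 15°.

Therefore, the measure of angle ∠FAJ = 15°.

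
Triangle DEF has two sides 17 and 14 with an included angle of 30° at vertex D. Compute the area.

When two sides and the included angle are known, the area formula is (1/2)ab sin(C).
The height from one side to the opposite vertex is 14 sin(30°) = 7.
Area = (1/2) * 17 * 7 = 119/2.

119/2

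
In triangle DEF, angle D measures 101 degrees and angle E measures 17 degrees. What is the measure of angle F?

Let angle F = x. Then 101 + 17 + x = 180.
x = 180 - 118 = 62 degrees.

62 degrees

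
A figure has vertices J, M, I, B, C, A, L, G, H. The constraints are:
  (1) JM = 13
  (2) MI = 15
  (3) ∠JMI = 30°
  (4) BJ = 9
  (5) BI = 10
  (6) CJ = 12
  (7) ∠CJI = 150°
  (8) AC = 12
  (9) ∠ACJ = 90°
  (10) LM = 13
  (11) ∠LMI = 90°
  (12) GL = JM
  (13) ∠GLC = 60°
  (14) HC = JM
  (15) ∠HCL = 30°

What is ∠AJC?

Step 1: By the law of cosines on triangle JCA: JA² = 12² + 12² − 2·12·12·cos(90°) = 288, so JA = 12·√2.
Step 2: By the inverse law of cosines on triangle AJC: cos(∠AJC) = ((12·√2)² + 12² − 12²) / (2·12·√2·12) = 288/407.29 = 0.7071, so ∠AJC = 45°.

Therefore, the measure of angle ∠AJC = 45°.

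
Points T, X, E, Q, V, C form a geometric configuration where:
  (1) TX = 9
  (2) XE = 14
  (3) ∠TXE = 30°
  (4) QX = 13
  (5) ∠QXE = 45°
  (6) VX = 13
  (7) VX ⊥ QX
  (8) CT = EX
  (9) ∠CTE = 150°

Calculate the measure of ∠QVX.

Step 1: By the law of cosines on triangle VXQ: VQ² = 13² + 13² − 2·13·13·cos(90°) = 338, so VQ = 13·√2.
Step 2: By the inverse law of cosines on triangle QVX: cos(∠QVX) = ((13·√2)² + 13² − 13²) / (2·13·√2·13) = 338/478 = 0.7071, so ∠QVX = 45°.

Therefore, the measure of angle ∠QVX = 45°.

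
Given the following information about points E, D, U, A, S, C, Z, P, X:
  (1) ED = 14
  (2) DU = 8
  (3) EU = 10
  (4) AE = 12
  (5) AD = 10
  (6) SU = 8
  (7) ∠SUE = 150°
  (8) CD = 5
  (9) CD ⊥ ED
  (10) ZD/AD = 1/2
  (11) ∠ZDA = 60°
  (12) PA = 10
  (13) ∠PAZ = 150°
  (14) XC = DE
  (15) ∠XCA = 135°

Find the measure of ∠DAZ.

From the given relations: ZD = 1/2·AD = 1/2·10 = 5.
Step 1: By the law of cosines on triangle ADZ: AZ² = 10² + 5² − 2·10·5·cos(60°) = 75, so AZ = 5·√3.
Step 2: By the inverse law of cosines on triangle DAZ: cos(∠DAZ) = (10² + (5·√3)² − 5²) / (2·10·5·√3) = 150/173.21 = 0.866, so ∠DAZ = 30°.

Therefore, the measure of angle ∠DAZ = 30°.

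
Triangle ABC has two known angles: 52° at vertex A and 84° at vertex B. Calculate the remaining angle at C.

The interior angles sum to 180°: angle C = 180 - 52 - 84 = 44°.
The triangle is acute (angles 52°, 84°, 44°).

44 degrees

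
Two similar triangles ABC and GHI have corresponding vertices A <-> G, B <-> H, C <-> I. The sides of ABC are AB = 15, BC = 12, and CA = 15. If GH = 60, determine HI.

Since the triangles are similar, the ratio of corresponding sides is constant.
Scale factor k = GH / AB = 60 / 15 = 4
HI = k * BC = 4 * 12 = 48

48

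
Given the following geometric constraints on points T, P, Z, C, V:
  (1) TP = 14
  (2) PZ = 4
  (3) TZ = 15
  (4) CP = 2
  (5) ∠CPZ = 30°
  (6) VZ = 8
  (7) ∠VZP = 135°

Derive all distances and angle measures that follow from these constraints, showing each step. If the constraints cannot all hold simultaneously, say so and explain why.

The constraints are consistent.

Step 1: From PZ = 4, ZV = 8, and ∠PZV = 135°, by the law of cosines:
  PV² = PZ² + ZV² - 2·PZ·ZV·cos(135°) = 16 + 64 + 45.25 = 125.3
  PV ≈ 11.19

Step 2: From ZP = 4, PC = 2, and ∠ZPC = 30°, by the law of cosines:
  ZC² = ZP² + PC² - 2·ZP·PC·cos(30°) = 16 + 4 - 13.86 = 6.144
  ZC ≈ 2.48

Step 3: From TP = 14, TZ = 15, PZ = 4, by the inverse law of cosines:
  cos(∠PTZ) = (TP² + TZ² - PZ²) / (2·TP·TZ)
  ∠PTZ = 15.36°

Step 4: From PT = 14, PZ = 4, TZ = 15, by the inverse law of cosines:
  cos(∠TPZ) = (PT² + PZ² - TZ²) / (2·PT·PZ)
  ∠TPZ = 96.67°

Step 5: From ZP = 4, ZT = 15, PT = 14, by the inverse law of cosines:
  cos(∠PZT) = (ZP² + ZT² - PT²) / (2·ZP·ZT)
  ∠PZT = 67.98°

Step 6: From PV = 11.19, PZ = 4, VZ = 8, by the inverse law of cosines:
  cos(∠VPZ) = (PV² + PZ² - VZ²) / (2·PV·PZ)
  ∠VPZ = 30.36°

Step 7: From ZC = 2.48, ZP = 4, CP = 2, by the inverse law of cosines:
  cos(∠CZP) = (ZC² + ZP² - CP²) / (2·ZC·ZP)
  ∠CZP = 23.79°

Step 8: From CP = 2, CZ = 2.48, PZ = 4, by the inverse law of cosines:
  cos(∠PCZ) = (CP² + CZ² - PZ²) / (2·CP·CZ)
  ∠PCZ = 126.21°

Step 9: From VP = 11.19, VZ = 8, PZ = 4, by the inverse law of cosines:
  cos(∠PVZ) = (VP² + VZ² - PZ²) / (2·VP·VZ)
  ∠PVZ = 14.64°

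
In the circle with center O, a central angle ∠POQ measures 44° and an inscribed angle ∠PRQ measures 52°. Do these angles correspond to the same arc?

By the inscribed angle theorem, the inscribed angle for a central angle of 44° should be 44° / 2 = 22°.
The given inscribed angle is 52°, which does not equal 22°.
Therefore, no, they do not correspond to the same arc.

No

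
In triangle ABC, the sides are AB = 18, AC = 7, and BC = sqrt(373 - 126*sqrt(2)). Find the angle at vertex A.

cos(A) = (18² + 7² - (sqrt(373 - 126*sqrt(2)))²) / (2 × 18 × 7) = sqrt(2)/2, so A = arccos(sqrt(2)/2) = 45°.

45°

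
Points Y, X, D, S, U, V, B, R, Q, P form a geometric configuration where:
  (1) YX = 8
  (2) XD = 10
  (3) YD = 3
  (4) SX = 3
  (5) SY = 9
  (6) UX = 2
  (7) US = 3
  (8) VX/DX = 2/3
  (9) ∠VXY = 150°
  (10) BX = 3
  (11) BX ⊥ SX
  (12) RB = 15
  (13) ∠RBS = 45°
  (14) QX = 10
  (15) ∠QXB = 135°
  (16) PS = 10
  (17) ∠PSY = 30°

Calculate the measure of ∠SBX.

Step 1: By the law of cosines on triangle BXS: BS² = 3² + 3² − 2·3·3·cos(90°) = 18, so BS = 3·√2.
Step 2: By the inverse law of cosines on triangle SBX: cos(∠SBX) = ((3·√2)² + 3² − 3²) / (2·3·√2·3) = 18/25.46 = 0.7071, so ∠SBX = 45°.

Therefore, the measure of angle ∠SBX = 45°.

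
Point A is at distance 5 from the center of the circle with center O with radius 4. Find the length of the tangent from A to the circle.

Let T be the point of tangency. Then OT ⊥ AT (radius ⊥ tangent).
In right triangle OTA: OA² = OT² + AT²
5² = 4² + AT²
AT² = 9, AT = 3

3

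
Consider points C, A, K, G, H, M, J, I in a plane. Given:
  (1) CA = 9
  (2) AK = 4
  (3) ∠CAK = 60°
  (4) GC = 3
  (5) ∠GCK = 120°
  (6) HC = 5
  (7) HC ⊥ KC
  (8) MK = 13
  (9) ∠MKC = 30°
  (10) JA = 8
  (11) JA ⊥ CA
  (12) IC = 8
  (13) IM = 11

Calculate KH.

Step 1: By the law of cosines on triangle CAK: CK² = 9² + 4² − 2·9·4·cos(60°) = 61, so CK = √61.
Step 2: By the law of cosines on triangle KCH: KH² = √61² + 5² − 2·√61·5·cos(90°) = 86, so KH = √86.

Therefore, the length of KH = √86.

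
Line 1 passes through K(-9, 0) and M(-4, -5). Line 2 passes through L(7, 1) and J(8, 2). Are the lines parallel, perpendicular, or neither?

Slope of line 1: m1 = (-5 - 0)/(-4 - -9) = -5/5 = -1
Slope of line 2: m2 = (2 - 1)/(8 - 7) = 1/1 = 1
m1 * m2 = -1, so perpendicular.

Perpendicular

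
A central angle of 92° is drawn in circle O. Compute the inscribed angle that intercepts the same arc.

Inscribed angle = 92° / 2 = 46° (inscribed angle theorem).

46°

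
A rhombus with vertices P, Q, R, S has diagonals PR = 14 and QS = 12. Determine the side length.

The diagonals of a rhombus bisect each other at right angles.
Half-diagonals: 14/2 = 7 and 12/2 = 6
side = sqrt(7^2 + 6^2)
side = sqrt(49 + 36)
side = sqrt(85)

sqrt(85)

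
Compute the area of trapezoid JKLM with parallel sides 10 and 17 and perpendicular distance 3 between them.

Area = (10 + 17) * 3 / 2 = 81 / 2 = 81/2

81/2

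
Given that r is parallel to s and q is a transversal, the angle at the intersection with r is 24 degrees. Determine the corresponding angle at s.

When a transversal crosses parallel lines, angles in the same position at each intersection are called corresponding angles.
These are always equal, so the answer is 24 degrees.

24 degrees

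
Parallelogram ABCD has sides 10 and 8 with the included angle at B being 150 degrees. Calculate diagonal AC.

Using the law of cosines:
d^2 = 10^2 + 8^2 - 2(10)(8)cos(150 degrees)
d^2 = 100 + 64 - 160*-sqrt(3)/2
d^2 = 80*sqrt(3) + 164
d = 2*sqrt(20*sqrt(3) + 41)

2*sqrt(20*sqrt(3) + 41)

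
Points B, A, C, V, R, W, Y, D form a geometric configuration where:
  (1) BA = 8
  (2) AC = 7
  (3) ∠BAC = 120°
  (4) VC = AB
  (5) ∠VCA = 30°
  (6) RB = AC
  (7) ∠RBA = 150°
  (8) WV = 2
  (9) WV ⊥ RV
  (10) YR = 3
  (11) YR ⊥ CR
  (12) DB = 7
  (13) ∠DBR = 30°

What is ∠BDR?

From the given relations: RB = AC = 7.
Step 1: By the law of cosines on triangle DBR: DR² = 7² + 7² − 2·7·7·cos(30°) = 13.13, so DR ≈ 3.62.
Step 2: By the inverse law of cosines on triangle BDR: cos(∠BDR) = (7² + 3.62² − 7²) / (2·7·3.62) = 13.13/50.73 = 0.2588, so ∠BDR = 75°.

Therefore, the measure of angle ∠BDR = 75°.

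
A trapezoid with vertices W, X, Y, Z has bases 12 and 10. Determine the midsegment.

midsegment = (12 + 10) / 2 = 22 / 2 = 11

11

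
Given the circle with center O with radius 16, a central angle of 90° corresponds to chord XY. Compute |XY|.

Chord length = 2r sin(θ/2)
= 2 × 16 × sin(90°/2)
= 2 × 16 × sin(45°)
= 16*sqrt(2)

16*sqrt(2)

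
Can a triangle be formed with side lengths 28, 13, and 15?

Check the triangle inequality: 13 + 15 = 28 ≤ 28.
Since the sum of two sides does not exceed the third, no triangle can be formed.

No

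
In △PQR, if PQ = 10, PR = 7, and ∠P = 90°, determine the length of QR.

Since angle P = 90°, this is a right triangle and the law of cosines reduces to the Pythagorean theorem.
QR^2 = 10^2 + 7^2 = 149
QR = sqrt(149)

sqrt(149)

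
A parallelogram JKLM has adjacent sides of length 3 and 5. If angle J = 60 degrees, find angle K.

Consecutive angles are supplementary: angle K = 180 - 60 = 120 degrees.

120 degrees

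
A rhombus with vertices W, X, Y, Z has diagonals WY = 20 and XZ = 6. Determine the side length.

The diagonals of a rhombus bisect each other at right angles.
Half-diagonals: 20/2 = 10 and 6/2 = 3
side = sqrt(10^2 + 3^2)
side = sqrt(100 + 9)
side = sqrt(109)

sqrt(109)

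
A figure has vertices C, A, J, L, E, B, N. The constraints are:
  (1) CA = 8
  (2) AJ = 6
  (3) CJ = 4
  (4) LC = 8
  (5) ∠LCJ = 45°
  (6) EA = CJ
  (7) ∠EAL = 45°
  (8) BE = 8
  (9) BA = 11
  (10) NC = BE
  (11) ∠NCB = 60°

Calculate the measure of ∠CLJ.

Step 1: By the law of cosines on triangle LCJ: LJ² = 8² + 4² − 2·8·4·cos(45°) = 34.75, so LJ ≈ 5.89.
Step 2: By the inverse law of cosines on triangle CLJ: cos(∠CLJ) = (8² + 5.89² − 4²) / (2·8·5.89) = 82.75/94.31 = 0.8774, so ∠CLJ = 28.68°.

Therefore, the measure of angle ∠CLJ = 28.68°.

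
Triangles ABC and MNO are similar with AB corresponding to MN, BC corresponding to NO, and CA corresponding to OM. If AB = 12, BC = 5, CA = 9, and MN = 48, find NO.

k = 48/12 = 4. NO = 4 * 5 = 20.

20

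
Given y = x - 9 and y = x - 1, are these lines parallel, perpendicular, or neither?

Slope of line 1: m1 = 1
Slope of line 2: m2 = 1
Two lines are parallel if and only if they have equal slopes (or both are vertical).
Here m1 = m2 = 1, confirming the lines are parallel.

Parallel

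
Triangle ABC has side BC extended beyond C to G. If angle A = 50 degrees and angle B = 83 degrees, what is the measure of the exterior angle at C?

By the exterior angle theorem, an exterior angle of a triangle equals the sum of the two remote interior angles.
Exterior angle = angle A + angle B
Exterior angle = 50 + 83 = 133 degrees

133 degrees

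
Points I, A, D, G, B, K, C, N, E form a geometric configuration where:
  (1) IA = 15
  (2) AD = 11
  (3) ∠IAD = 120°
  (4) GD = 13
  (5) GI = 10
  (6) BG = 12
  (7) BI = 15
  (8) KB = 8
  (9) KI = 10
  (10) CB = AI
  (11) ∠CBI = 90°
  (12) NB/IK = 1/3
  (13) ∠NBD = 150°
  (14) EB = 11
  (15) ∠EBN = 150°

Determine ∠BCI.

From the given relations: CB = AI = 15.
Step 1: By the law of cosines on triangle CBI: CI² = 15² + 15² − 2·15·15·cos(90°) = 450, so CI = 15·√2.
Step 2: By the inverse law of cosines on triangle BCI: cos(∠BCI) = (15² + (15·√2)² − 15²) / (2·15·15·√2) = 450/636.4 = 0.7071, so ∠BCI = 45°.

Therefore, the measure of angle ∠BCI = 45°.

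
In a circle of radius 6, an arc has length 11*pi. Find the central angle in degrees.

The full circumference is 2πr = 12*pi.
The arc is 11*pi / 12*pi = 11/12 of the full circle.
So the central angle = 11/12 × 360° = 330°.

330°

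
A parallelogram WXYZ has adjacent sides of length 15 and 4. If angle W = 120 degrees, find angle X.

Opposite sides of a parallelogram are parallel, so consecutive angles form co-interior angles on a transversal.
Co-interior angles sum to 180°, giving angle X = 180 - 120 = 60 degrees.

60 degrees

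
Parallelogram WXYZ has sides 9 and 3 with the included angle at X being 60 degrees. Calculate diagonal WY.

Using the law of cosines:
d^2 = 9^2 + 3^2 - 2(9)(3)cos(60 degrees)
d^2 = 81 + 9 - 54*1/2
d^2 = 63
d = 3*sqrt(7)

3*sqrt(7)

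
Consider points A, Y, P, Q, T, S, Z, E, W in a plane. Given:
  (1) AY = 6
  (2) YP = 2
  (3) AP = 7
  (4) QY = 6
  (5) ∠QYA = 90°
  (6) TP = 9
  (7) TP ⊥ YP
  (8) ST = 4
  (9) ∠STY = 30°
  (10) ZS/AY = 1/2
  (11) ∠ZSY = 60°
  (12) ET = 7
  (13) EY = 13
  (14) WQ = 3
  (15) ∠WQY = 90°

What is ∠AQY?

Step 1: By the law of cosines on triangle QYA: QA² = 6² + 6² − 2·6·6·cos(90°) = 72, so QA = 6·√2.
Step 2: By the inverse law of cosines on triangle AQY: cos(∠AQY) = ((6·√2)² + 6² − 6²) / (2·6·√2·6) = 72/101.82 = 0.7071, so ∠AQY = 45°.

Therefore, the measure of angle ∠AQY = 45°.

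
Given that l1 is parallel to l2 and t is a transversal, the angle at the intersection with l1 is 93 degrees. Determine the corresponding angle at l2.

When a transversal crosses parallel lines, angles in the same position at each intersection are called corresponding angles.
These are always equal, so the answer is 93 degrees.

93 degrees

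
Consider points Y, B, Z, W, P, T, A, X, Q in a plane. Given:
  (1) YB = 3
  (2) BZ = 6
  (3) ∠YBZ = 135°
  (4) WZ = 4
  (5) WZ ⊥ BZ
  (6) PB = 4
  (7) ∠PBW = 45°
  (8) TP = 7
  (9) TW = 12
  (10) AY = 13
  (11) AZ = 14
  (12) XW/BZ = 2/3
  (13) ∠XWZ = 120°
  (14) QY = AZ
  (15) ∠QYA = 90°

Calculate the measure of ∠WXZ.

From the given relations: XW = 2/3·BZ = 2/3·6 = 4.
Step 1: By the law of cosines on triangle XWZ: XZ² = 4² + 4² − 2·4·4·cos(120°) = 48, so XZ = 4·√3.
Step 2: By the inverse law of cosines on triangle WXZ: cos(∠WXZ) = (4² + (4·√3)² − 4²) / (2·4·4·√3) = 48/55.43 = 0.866, so ∠WXZ = 30°.

Therefore, the measure of angle ∠WXZ = 30°.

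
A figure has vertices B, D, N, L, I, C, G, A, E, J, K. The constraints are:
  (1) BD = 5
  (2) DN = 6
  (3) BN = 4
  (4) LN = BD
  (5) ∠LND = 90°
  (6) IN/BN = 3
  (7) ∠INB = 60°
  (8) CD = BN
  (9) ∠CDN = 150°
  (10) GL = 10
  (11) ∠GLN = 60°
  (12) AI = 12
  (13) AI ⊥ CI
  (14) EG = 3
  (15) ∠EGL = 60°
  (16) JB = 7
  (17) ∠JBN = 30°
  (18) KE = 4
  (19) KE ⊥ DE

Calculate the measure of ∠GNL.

From the given relations: LN = BD = 5.
Step 1: By the law of cosines on triangle NLG: NG² = 5² + 10² − 2·5·10·cos(60°) = 75, so NG = 5·√3.
Step 2: By the inverse law of cosines on triangle GNL: cos(∠GNL) = ((5·√3)² + 5² − 10²) / (2·5·√3·5) = 0/86.6 = 0, so ∠GNL = 90°.

Therefore, the measure of angle ∠GNL = 90°.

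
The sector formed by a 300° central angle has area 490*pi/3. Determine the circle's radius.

The sector covers 300°/360° = 5/6 of the full circle.
Full circle area = 490*pi/3 / 5/6 = 196*pi.
Since full area = πr², we get r² = 196*pi/π = 196, so r = 14.

14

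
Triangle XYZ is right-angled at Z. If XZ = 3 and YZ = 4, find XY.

By the Pythagorean theorem: XY^2 = XZ^2 + YZ^2
XY^2 = 3^2 + 4^2 = 9 + 16 = 25
XY = sqrt(25) = 5

5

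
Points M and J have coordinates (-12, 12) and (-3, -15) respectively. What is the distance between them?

d = sqrt((-3 - -12)^2 + (-15 - 12)^2)
d = sqrt(9^2 + -27^2)
d = sqrt(81 + 729)
d = sqrt(810) = 9*sqrt(10)

9*sqrt(10)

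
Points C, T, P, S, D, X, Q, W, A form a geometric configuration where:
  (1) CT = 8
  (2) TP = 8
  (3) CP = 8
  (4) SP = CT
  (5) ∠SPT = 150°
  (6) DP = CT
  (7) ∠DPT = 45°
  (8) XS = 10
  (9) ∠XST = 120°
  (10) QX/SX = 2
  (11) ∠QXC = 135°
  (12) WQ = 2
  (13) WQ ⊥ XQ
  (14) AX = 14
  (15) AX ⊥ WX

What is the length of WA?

From the given relations: QX = 2·SX = 2·10 = 20.
Step 1: By the law of cosines on triangle XQW: XW² = 20² + 2² − 2·20·2·cos(90°) = 404, so XW = 2·√101.
Step 2: By the law of cosines on triangle WXA: WA² = (2·√101)² + 14² − 2·2·√101·14·cos(90°) = 600, so WA = 10·√6.

Therefore, the length of WA = 10·√6.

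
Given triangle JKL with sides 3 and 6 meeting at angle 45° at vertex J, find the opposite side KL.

Law of cosines: KL^2 = 3^2 + 6^2 - 2(3)(6)cos(45°) = 45 - 18*sqrt(2), so KL = 3*sqrt(5 - 2*sqrt(2)).

3*sqrt(5 - 2*sqrt(2))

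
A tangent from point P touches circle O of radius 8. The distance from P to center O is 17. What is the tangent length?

tangent = √(d² - r²) = √(17² - 8²) = √(289 - 64) = √225 = 15

15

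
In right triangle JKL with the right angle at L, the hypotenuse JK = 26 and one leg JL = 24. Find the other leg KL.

By the Pythagorean theorem: KL^2 = JK^2 - JL^2
KL^2 = 26^2 - 24^2 = 676 - 576 = 100
KL = sqrt(100) = 10

10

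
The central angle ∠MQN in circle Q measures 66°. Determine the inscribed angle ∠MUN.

An inscribed angle intercepts an arc from a point on the circle, while the central angle intercepts the same arc from the center.
The inscribed angle is always half the central angle: 66° / 2 = 33°.

33°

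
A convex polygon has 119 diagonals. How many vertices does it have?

Using d = n(n - 3)/2, we solve 119 = n(n - 3)/2.
So n(n - 3) = 238.
Testing n = 17: 17 * 14 = 238 = 238. Correct.
The polygon has 17 sides.

17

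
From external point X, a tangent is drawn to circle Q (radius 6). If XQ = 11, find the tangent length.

Let T be the point of tangency. Then QT ⊥ XT (radius ⊥ tangent).
In right triangle QTX: QX² = QT² + XT²
11² = 6² + XT²
XT² = 85, XT = sqrt(85)

sqrt(85)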